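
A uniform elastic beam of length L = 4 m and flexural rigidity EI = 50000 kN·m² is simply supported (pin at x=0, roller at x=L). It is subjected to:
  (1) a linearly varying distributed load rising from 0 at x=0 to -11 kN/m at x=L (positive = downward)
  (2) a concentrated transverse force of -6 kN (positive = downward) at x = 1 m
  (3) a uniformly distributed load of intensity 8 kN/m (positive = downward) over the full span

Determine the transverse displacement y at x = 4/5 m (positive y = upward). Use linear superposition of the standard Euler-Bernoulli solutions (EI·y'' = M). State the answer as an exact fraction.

Load 1 — triangular load w₀=-11 kN/m (0→w₀ over full span):
  y_1 = -w₀x(7L⁴-10L²x²+3x⁴)/(360LEI) = -(-11)·(4/5)·(7·4⁴-10·4²·(4/5)²+3·(4/5)⁴)/(360·4·50000) = 30272/146484375 m
Load 2 — point force P=-6 kN at a=1 m (b=L-a=3):
  y_2 = -Pbx(L²-b²-x²)/(6LEI)  [x≤a] = -(-6)·3·(4/5)·(4²-3²-(4/5)²)/(6·4·50000) = 477/6250000 m
Load 3 — uniform load w=8 kN/m over full span:
  y_3 = -wx(L³-2Lx²+x³)/(24EI) = -8·(4/5)·(4³-2·4·(4/5)²+(4/5)³)/(24·50000) = -1856/5859375 m
Superposition: y = Σ y_i = -26391/781250000 m ≈ -0.000034 m

y(4/5) = -26391/781250000 m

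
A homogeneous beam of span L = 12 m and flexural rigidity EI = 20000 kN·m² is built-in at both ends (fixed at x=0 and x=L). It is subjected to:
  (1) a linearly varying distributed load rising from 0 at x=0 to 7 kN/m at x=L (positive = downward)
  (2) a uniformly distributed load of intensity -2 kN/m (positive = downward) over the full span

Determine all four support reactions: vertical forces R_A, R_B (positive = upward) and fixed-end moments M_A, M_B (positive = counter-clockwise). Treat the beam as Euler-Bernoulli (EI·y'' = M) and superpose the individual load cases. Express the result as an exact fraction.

Load 1 — triangular load w₀=7 kN/m (0→w₀ over full span):
  R_A = 3w₀L/20 = 3·7·12/20 = 63/5 kN
  M_A = w₀L²/30 = 7·12²/30 = 168/5 kN·m
  R_B = 7w₀L/20 = 7·7·12/20 = 147/5 kN
  M_B = -w₀L²/20 = -7·12²/20 = -252/5 kN·m
Load 2 — uniform load w=-2 kN/m over full span:
  R_A = wL/2 = (-2)·12/2 = -12 kN
  M_A = wL²/12 = (-2)·12²/12 = -24 kN·m
  R_B = wL/2 = (-2)·12/2 = -12 kN
  M_B = -wL²/12 = -(-2)·12²/12 = 24 kN·m
Superposition: R_A = 3/5 kN, M_A = 48/5 kN·m, R_B = 87/5 kN, M_B = -132/5 kN·m

R_A = 3/5 kN, M_A = 48/5 kN·m, R_B = 87/5 kN, M_B = -132/5 kN·m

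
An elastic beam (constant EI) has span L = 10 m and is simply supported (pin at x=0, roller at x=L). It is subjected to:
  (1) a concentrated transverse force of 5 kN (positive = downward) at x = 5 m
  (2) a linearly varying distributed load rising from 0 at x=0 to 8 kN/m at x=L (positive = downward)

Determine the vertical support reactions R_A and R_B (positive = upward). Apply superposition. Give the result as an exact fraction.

R_A = 95/6 kN, R_B = 175/6 kN

Load 1 — point force P=5 kN at a=5 m (b=L-a=5):
  R_A = Pb/L = 5·5/10 = 5/2 kN
  R_B = Pa/L = 5·5/10 = 5/2 kN
Load 2 — triangular load w₀=8 kN/m (0→w₀ over full span):
  R_A = w₀L/6 = 8·10/6 = 40/3 kN
  R_B = w₀L/3 = 8·10/3 = 80/3 kN
Superposition: R_A = 95/6 kN, R_B = 175/6 kN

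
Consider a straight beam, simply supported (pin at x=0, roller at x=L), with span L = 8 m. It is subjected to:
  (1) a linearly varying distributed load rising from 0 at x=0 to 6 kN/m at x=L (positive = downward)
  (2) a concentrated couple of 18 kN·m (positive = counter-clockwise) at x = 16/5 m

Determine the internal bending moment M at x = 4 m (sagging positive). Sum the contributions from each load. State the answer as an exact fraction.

Load 1 — triangular load w₀=6 kN/m (0→w₀ over full span):
  M_1 = w₀Lx/6 - w₀x³/(6L) = 6·8·4/6 - 6·4³/(6·8) = 24 kN·m
Load 2 — applied couple M₀=18 kN·m at a=16/5 m (b=L-a=24/5):
  M_2 = M₀x/L - M₀  [x>a] = 18·4/8 - 18 = -9 kN·m
Superposition: M = Σ M_i = 15 kN·m ≈ 15.000000 kN·m

M(4) = 15 kN·m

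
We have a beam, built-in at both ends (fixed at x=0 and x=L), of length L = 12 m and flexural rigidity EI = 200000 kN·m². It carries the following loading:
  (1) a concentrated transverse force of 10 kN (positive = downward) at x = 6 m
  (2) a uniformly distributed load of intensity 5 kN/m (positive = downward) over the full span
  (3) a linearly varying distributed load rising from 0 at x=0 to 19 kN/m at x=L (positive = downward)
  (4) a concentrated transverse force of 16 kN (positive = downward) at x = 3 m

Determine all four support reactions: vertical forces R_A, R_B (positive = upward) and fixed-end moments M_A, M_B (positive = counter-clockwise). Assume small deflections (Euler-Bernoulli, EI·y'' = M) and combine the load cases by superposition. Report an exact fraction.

Load 1 — point force P=10 kN at a=6 m (b=L-a=6):
  R_A = Pb²(3a+b)/L³ = 10·6²·(3·6+6)/12³ = 5 kN
  M_A = Pab²/L² = 10·6·6²/12² = 15 kN·m
  R_B = Pa²(a+3b)/L³ = 10·6²·(6+3·6)/12³ = 5 kN
  M_B = -Pa²b/L² = -10·6²·6/12² = -15 kN·m
Load 2 — uniform load w=5 kN/m over full span:
  R_A = wL/2 = 5·12/2 = 30 kN
  M_A = wL²/12 = 5·12²/12 = 60 kN·m
  R_B = wL/2 = 5·12/2 = 30 kN
  M_B = -wL²/12 = -5·12²/12 = -60 kN·m
Load 3 — triangular load w₀=19 kN/m (0→w₀ over full span):
  R_A = 3w₀L/20 = 3·19·12/20 = 171/5 kN
  M_A = w₀L²/30 = 19·12²/30 = 456/5 kN·m
  R_B = 7w₀L/20 = 7·19·12/20 = 399/5 kN
  M_B = -w₀L²/20 = -19·12²/20 = -684/5 kN·m
Load 4 — point force P=16 kN at a=3 m (b=L-a=9):
  R_A = Pb²(3a+b)/L³ = 16·9²·(3·3+9)/12³ = 27/2 kN
  M_A = Pab²/L² = 16·3·9²/12² = 27 kN·m
  R_B = Pa²(a+3b)/L³ = 16·3²·(3+3·9)/12³ = 5/2 kN
  M_B = -Pa²b/L² = -16·3²·9/12² = -9 kN·m
Superposition: R_A = 827/10 kN, M_A = 966/5 kN·m, R_B = 1173/10 kN, M_B = -1104/5 kN·m

R_A = 827/10 kN, M_A = 966/5 kN·m, R_B = 1173/10 kN, M_B = -1104/5 kN·m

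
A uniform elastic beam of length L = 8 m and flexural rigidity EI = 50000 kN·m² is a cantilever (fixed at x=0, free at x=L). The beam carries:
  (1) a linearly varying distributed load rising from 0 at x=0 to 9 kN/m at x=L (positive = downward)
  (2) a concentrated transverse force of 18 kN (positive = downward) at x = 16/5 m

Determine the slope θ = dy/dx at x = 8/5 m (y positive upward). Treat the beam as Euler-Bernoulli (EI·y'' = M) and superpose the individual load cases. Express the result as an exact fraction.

Load 1 — triangular load w₀=9 kN/m (0→w₀ over full span):
  θ_1 = (w₀Lx²/4-w₀L²x/3-w₀x⁴/(24L))/EI = (9·8·(8/5)²/4-9·8²·(8/5)/3-9·(8/5)⁴/(24·8))/50000 = -10212/1953125 rad
Load 2 — point force P=18 kN at a=16/5 m (b=L-a=24/5):
  θ_2 = -Px(2a-x)/(2EI)  [x≤a] = -18·(8/5)·(2·(16/5)-(8/5))/(2·50000) = -108/78125 rad
Superposition: θ = Σ θ_i = -12912/1953125 rad ≈ -0.006611 rad

θ(8/5) = -12912/1953125 rad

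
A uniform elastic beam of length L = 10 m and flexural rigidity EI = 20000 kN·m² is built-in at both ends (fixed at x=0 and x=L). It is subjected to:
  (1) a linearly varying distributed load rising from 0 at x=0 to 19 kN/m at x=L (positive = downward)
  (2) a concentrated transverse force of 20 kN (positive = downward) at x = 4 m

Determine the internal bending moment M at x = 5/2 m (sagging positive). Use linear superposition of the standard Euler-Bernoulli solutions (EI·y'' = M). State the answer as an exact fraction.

Load 1 — triangular load w₀=19 kN/m (0→w₀ over full span):
  M_1 = 3w₀Lx/20 - w₀L²/30 - w₀x³/(6L) = 3·19·10·(5/2)/20 - 19·10²/30 - 19·(5/2)³/(6·10) = 95/32 kN·m
Load 2 — point force P=20 kN at a=4 m (b=L-a=6):
  M_2 = Pb²(3a+b)x/L³ - Pab²/L²  [x≤a] = 20·6²·(3·4+6)·(5/2)/10³ - 20·4·6²/10² = 18/5 kN·m
Superposition: M = Σ M_i = 1051/160 kN·m ≈ 6.568750 kN·m

M(5/2) = 1051/160 kN·m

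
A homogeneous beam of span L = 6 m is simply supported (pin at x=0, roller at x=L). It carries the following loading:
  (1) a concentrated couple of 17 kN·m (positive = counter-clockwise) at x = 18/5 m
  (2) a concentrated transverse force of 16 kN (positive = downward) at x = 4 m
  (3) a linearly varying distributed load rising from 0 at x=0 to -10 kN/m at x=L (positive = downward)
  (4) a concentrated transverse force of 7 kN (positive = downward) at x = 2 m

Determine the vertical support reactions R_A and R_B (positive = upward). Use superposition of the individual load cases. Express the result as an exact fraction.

R_A = 17/6 kN, R_B = -59/6 kN

Load 1 — applied couple M₀=17 kN·m at a=18/5 m (b=L-a=12/5):
  R_A = M₀/L = 17/6 kN
  R_B = -M₀/L = -17/6 kN
Load 2 — point force P=16 kN at a=4 m (b=L-a=2):
  R_A = Pb/L = 16·2/6 = 16/3 kN
  R_B = Pa/L = 16·4/6 = 32/3 kN
Load 3 — triangular load w₀=-10 kN/m (0→w₀ over full span):
  R_A = w₀L/6 = (-10)·6/6 = -10 kN
  R_B = w₀L/3 = (-10)·6/3 = -20 kN
Load 4 — point force P=7 kN at a=2 m (b=L-a=4):
  R_A = Pb/L = 7·4/6 = 14/3 kN
  R_B = Pa/L = 7·2/6 = 7/3 kN
Superposition: R_A = 17/6 kN, R_B = -59/6 kN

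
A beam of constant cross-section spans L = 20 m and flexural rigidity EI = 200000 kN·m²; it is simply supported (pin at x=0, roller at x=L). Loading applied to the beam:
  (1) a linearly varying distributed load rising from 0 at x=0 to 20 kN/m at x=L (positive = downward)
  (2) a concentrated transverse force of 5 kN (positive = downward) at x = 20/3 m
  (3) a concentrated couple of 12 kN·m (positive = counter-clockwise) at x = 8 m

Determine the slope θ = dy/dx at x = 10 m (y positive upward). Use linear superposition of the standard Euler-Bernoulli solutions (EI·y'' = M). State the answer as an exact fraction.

Load 1 — triangular load w₀=20 kN/m (0→w₀ over full span):
  θ_1 = -w₀(7L⁴-30L²x²+15x⁴)/(360LEI) = -20·(7·20⁴-30·20²·10²+15·10⁴)/(360·20·200000) = -7/7200 rad
Load 2 — point force P=5 kN at a=20/3 m (b=L-a=40/3):
  θ_2 = -Pa(2L²-6Lx+3x²+a²)/(6LEI)  [x>a] = -5·(20/3)·(2·20²-6·20·10+3·10²+(20/3)²)/(6·20·200000) = 1/12960 rad
Load 3 — applied couple M₀=12 kN·m at a=8 m (b=L-a=12):
  θ_3 = (M₀x²/(2L)-M₀(x-a)+C₁)/EI  [x>a] with C₁=M₀(3b²-L²)/(6L)=16/5 = (12·10²/(2·20)-12·(10-8)+(16/5))/200000 = 23/500000 rad
Superposition: θ = Σ θ_i = -34387/40500000 rad ≈ -0.000849 rad

θ(10) = -34387/40500000 rad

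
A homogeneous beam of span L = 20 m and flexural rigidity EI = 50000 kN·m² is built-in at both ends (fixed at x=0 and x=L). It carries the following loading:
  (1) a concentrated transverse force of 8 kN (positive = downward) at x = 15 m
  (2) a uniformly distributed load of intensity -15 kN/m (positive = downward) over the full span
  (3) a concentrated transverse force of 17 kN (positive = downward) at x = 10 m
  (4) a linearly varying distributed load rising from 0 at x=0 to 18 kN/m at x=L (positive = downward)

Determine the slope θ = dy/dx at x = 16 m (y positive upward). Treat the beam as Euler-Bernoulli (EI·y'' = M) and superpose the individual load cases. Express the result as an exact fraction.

θ(16) = -519/125000 rad

Load 1 — point force P=8 kN at a=15 m (b=L-a=5):
  θ_1 = Pa²(L-x)(2bL-(3b+a)(L-x))/(2L³EI)  [x>a] = 8·15²·(20-16)·(2·5·20-(3·5+15)·(20-16))/(2·20³·50000) = 9/12500 rad
Load 2 — uniform load w=-15 kN/m over full span:
  θ_2 = -wx(L-x)(L-2x)/(12EI) = -(-15)·16·(20-16)·(20-2·16)/(12·50000) = -12/625 rad
Load 3 — point force P=17 kN at a=10 m (b=L-a=10):
  θ_3 = Pa²(L-x)(2bL-(3b+a)(L-x))/(2L³EI)  [x>a] = 17·10²·(20-16)·(2·10·20-(3·10+10)·(20-16))/(2·20³·50000) = 51/25000 rad
Load 4 — triangular load w₀=18 kN/m (0→w₀ over full span):
  θ_4 = -w₀(2x(L-x)(L-2x)(x+2L)+x²(L-x)²)/(120LEI) = -18·(2·16·(20-16)·(20-2·16)·(16+2·20)+16²·(20-16)²)/(120·20·50000) = 192/15625 rad
Superposition: θ = Σ θ_i = -519/125000 rad ≈ -0.004152 rad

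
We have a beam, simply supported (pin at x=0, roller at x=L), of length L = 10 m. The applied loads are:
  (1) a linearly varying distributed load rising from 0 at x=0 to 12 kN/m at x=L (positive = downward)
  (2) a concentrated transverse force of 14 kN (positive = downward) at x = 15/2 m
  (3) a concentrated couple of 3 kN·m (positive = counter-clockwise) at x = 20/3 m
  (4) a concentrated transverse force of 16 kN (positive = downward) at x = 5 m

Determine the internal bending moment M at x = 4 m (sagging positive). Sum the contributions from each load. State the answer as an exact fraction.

M(4) = 572/5 kN·m

Load 1 — triangular load w₀=12 kN/m (0→w₀ over full span):
  M_1 = w₀Lx/6 - w₀x³/(6L) = 12·10·4/6 - 12·4³/(6·10) = 336/5 kN·m
Load 2 — point force P=14 kN at a=15/2 m (b=L-a=5/2):
  M_2 = Pbx/L  [x≤a] = 14·(5/2)·4/10 = 14 kN·m
Load 3 — applied couple M₀=3 kN·m at a=20/3 m (b=L-a=10/3):
  M_3 = M₀x/L  [x≤a] = 3·4/10 = 6/5 kN·m
Load 4 — point force P=16 kN at a=5 m (b=L-a=5):
  M_4 = Pbx/L  [x≤a] = 16·5·4/10 = 32 kN·m
Superposition: M = Σ M_i = 572/5 kN·m ≈ 114.400000 kN·m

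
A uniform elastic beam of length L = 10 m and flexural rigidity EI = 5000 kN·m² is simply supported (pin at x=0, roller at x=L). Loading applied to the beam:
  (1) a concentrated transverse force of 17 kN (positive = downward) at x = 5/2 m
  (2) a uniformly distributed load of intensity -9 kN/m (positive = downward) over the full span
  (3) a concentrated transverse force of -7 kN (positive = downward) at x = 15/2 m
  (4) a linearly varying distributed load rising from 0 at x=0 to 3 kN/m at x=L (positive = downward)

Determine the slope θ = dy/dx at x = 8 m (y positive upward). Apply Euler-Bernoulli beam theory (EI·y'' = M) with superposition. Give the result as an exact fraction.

θ(8) = -25969/600000 rad

Load 1 — point force P=17 kN at a=5/2 m (b=L-a=15/2):
  θ_1 = -Pa(2L²-6Lx+3x²+a²)/(6LEI)  [x>a] = -17·(5/2)·(2·10²-6·10·8+3·8²+(5/2)²)/(6·10·5000) = 1853/160000 rad
Load 2 — uniform load w=-9 kN/m over full span:
  θ_2 = -w(L³-6Lx²+4x³)/(24EI) = -(-9)·(10³-6·10·8²+4·8³)/(24·5000) = -297/5000 rad
Load 3 — point force P=-7 kN at a=15/2 m (b=L-a=5/2):
  θ_3 = -Pa(2L²-6Lx+3x²+a²)/(6LEI)  [x>a] = -(-7)·(15/2)·(2·10²-6·10·8+3·8²+(15/2)²)/(6·10·5000) = -889/160000 rad
Load 4 — triangular load w₀=3 kN/m (0→w₀ over full span):
  θ_4 = -w₀(7L⁴-30L²x²+15x⁴)/(360LEI) = -3·(7·10⁴-30·10²·8²+15·8⁴)/(360·10·5000) = 757/75000 rad
Superposition: θ = Σ θ_i = -25969/600000 rad ≈ -0.043282 rad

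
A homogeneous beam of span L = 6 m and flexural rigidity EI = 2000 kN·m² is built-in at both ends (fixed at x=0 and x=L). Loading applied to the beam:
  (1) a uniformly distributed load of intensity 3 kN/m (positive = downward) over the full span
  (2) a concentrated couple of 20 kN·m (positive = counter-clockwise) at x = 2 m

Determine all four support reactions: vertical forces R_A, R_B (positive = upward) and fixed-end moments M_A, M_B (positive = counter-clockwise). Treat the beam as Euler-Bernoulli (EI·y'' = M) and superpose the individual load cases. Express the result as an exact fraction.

Load 1 — uniform load w=3 kN/m over full span:
  R_A = wL/2 = 3·6/2 = 9 kN
  M_A = wL²/12 = 3·6²/12 = 9 kN·m
  R_B = wL/2 = 3·6/2 = 9 kN
  M_B = -wL²/12 = -3·6²/12 = -9 kN·m
Load 2 — applied couple M₀=20 kN·m at a=2 m (b=L-a=4):
  R_A = 6M₀ab/L³ = 6·20·2·4/6³ = 40/9 kN
  M_A = M₀b(2a-b)/L² = 20·4·(2·2-4)/6² = 0 kN·m
  R_B = -6M₀ab/L³ = -6·20·2·4/6³ = -40/9 kN
  M_B = M₀a(2b-a)/L² = 20·2·(2·4-2)/6² = 20/3 kN·m
Superposition: R_A = 121/9 kN, M_A = 9 kN·m, R_B = 41/9 kN, M_B = -7/3 kN·m

R_A = 121/9 kN, M_A = 9 kN·m, R_B = 41/9 kN, M_B = -7/3 kN·m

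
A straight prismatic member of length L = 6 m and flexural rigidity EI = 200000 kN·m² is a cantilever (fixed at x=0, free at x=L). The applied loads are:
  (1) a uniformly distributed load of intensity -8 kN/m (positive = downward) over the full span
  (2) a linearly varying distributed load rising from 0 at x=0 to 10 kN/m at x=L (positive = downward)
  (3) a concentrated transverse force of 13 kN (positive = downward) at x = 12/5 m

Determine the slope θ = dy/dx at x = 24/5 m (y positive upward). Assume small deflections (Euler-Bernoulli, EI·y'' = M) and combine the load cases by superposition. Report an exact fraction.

θ(24/5) = -297/3125000 rad

Load 1 — uniform load w=-8 kN/m over full span:
  θ_1 = -wx(x²-3Lx+3L²)/(6EI) = -(-8)·(24/5)·((24/5)²-3·6·(24/5)+3·6²)/(6·200000) = 558/390625 rad
Load 2 — triangular load w₀=10 kN/m (0→w₀ over full span):
  θ_2 = (w₀Lx²/4-w₀L²x/3-w₀x⁴/(24L))/EI = (10·6·(24/5)²/4-10·6²·(24/5)/3-10·(24/5)⁴/(24·6))/200000 = -522/390625 rad
Load 3 — point force P=13 kN at a=12/5 m (b=L-a=18/5):
  θ_3 = -Pa²/(2EI)  [x>a] = -13·(12/5)²/(2·200000) = -117/625000 rad
Superposition: θ = Σ θ_i = -297/3125000 rad ≈ -0.000095 rad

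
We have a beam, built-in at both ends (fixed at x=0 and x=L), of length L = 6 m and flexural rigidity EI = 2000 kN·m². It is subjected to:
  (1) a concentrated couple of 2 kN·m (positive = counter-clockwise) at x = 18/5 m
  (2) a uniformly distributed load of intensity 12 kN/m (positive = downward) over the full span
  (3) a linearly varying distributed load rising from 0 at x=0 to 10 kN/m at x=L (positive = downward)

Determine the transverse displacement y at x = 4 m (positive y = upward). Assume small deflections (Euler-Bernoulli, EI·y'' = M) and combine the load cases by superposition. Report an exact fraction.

Load 1 — applied couple M₀=2 kN·m at a=18/5 m (b=L-a=12/5):
  y_1 = (R_Ax³/6 - M_Ax²/2 - M₀(x-a)²/2)/EI  [x>a] with R_A=12/25, M_A=16/25 = ((12/25)·4³/6 - (16/25)·4²/2 - 2·(4-(18/5))²/2)/2000 = -1/12500 m
Load 2 — uniform load w=12 kN/m over full span:
  y_2 = -wx²(L-x)²/(24EI) = -12·4²·(6-4)²/(24·2000) = -2/125 m
Load 3 — triangular load w₀=10 kN/m (0→w₀ over full span):
  y_3 = -w₀x²(L-x)²(x+2L)/(120LEI) = -10·4²·(6-4)²·(4+2·6)/(120·6·2000) = -8/1125 m
Superposition: y = Σ y_i = -2609/112500 m ≈ -0.023191 m

y(4) = -2609/112500 m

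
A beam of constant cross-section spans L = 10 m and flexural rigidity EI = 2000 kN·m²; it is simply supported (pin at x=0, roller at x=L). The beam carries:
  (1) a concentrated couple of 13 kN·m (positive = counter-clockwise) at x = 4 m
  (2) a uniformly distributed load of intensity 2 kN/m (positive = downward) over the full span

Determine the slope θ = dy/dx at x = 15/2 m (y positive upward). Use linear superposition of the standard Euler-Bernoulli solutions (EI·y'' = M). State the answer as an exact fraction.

θ(15/2) = 4007/160000 rad

Load 1 — applied couple M₀=13 kN·m at a=4 m (b=L-a=6):
  θ_1 = (M₀x²/(2L)-M₀(x-a)+C₁)/EI  [x>a] with C₁=M₀(3b²-L²)/(6L)=26/15 = (13·(15/2)²/(2·10)-13·((15/2)-4)+(26/15))/2000 = -1729/480000 rad
Load 2 — uniform load w=2 kN/m over full span:
  θ_2 = -w(L³-6Lx²+4x³)/(24EI) = -2·(10³-6·10·(15/2)²+4·(15/2)³)/(24·2000) = 11/384 rad
Superposition: θ = Σ θ_i = 4007/160000 rad ≈ 0.025044 rad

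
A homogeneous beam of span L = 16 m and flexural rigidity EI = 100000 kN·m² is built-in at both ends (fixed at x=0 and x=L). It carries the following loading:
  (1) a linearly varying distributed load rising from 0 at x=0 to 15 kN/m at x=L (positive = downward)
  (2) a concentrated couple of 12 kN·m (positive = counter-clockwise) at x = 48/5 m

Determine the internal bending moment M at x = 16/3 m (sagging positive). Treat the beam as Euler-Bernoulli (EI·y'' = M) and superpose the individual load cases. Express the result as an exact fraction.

M(16/3) = 28496/675 kN·m

Load 1 — triangular load w₀=15 kN/m (0→w₀ over full span):
  M_1 = 3w₀Lx/20 - w₀L²/30 - w₀x³/(6L) = 3·15·16·(16/3)/20 - 15·16²/30 - 15·(16/3)³/(6·16) = 1088/27 kN·m
Load 2 — applied couple M₀=12 kN·m at a=48/5 m (b=L-a=32/5):
  M_2 = R_Ax - M_A  [x≤a] with R_A=27/25, M_A=96/25 = (27/25)·(16/3) - (96/25) = 48/25 kN·m
Superposition: M = Σ M_i = 28496/675 kN·m ≈ 42.216296 kN·m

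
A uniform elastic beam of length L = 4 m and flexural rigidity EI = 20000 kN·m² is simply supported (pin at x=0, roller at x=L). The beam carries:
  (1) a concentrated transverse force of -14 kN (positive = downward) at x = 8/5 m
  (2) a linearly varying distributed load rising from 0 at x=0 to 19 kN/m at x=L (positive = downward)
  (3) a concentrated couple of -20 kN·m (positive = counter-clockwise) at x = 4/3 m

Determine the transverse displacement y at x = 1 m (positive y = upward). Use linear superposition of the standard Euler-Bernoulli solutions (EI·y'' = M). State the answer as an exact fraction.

Load 1 — point force P=-14 kN at a=8/5 m (b=L-a=12/5):
  y_1 = -Pbx(L²-b²-x²)/(6LEI)  [x≤a] = -(-14)·(12/5)·1·(4²-(12/5)²-1²)/(6·4·20000) = 1617/2500000 m
Load 2 — triangular load w₀=19 kN/m (0→w₀ over full span):
  y_2 = -w₀x(7L⁴-10L²x²+3x⁴)/(360LEI) = -19·1·(7·4⁴-10·4²·1²+3·1⁴)/(360·4·20000) = -2071/1920000 m
Load 3 — applied couple M₀=-20 kN·m at a=4/3 m (b=L-a=8/3):
  y_3 = (M₀x³/(6L)+C₁x)/EI  [x≤a] with C₁=M₀(3b²-L²)/(6L)=-40/9 = ((-20)·1³/(6·4)+(-40/9)·1)/20000 = -19/72000 m
Superposition: y = Σ y_i = -500929/720000000 m ≈ -0.000696 m

y(1) = -500929/720000000 m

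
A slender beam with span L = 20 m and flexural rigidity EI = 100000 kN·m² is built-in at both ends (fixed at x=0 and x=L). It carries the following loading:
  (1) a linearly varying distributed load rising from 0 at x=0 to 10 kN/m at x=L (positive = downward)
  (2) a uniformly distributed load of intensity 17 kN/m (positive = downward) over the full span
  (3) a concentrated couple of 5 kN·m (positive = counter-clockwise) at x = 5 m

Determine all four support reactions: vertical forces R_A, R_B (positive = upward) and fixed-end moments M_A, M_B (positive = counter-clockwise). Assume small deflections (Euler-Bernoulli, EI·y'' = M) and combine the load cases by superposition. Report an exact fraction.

R_A = 6409/32 kN, M_A = 11185/16 kN·m, R_B = 7671/32 kN, M_B = -36725/48 kN·m

Load 1 — triangular load w₀=10 kN/m (0→w₀ over full span):
  R_A = 3w₀L/20 = 3·10·20/20 = 30 kN
  M_A = w₀L²/30 = 10·20²/30 = 400/3 kN·m
  R_B = 7w₀L/20 = 7·10·20/20 = 70 kN
  M_B = -w₀L²/20 = -10·20²/20 = -200 kN·m
Load 2 — uniform load w=17 kN/m over full span:
  R_A = wL/2 = 17·20/2 = 170 kN
  M_A = wL²/12 = 17·20²/12 = 1700/3 kN·m
  R_B = wL/2 = 17·20/2 = 170 kN
  M_B = -wL²/12 = -17·20²/12 = -1700/3 kN·m
Load 3 — applied couple M₀=5 kN·m at a=5 m (b=L-a=15):
  R_A = 6M₀ab/L³ = 6·5·5·15/20³ = 9/32 kN
  M_A = M₀b(2a-b)/L² = 5·15·(2·5-15)/20² = -15/16 kN·m
  R_B = -6M₀ab/L³ = -6·5·5·15/20³ = -9/32 kN
  M_B = M₀a(2b-a)/L² = 5·5·(2·15-5)/20² = 25/16 kN·m
Superposition: R_A = 6409/32 kN, M_A = 11185/16 kN·m, R_B = 7671/32 kN, M_B = -36725/48 kN·m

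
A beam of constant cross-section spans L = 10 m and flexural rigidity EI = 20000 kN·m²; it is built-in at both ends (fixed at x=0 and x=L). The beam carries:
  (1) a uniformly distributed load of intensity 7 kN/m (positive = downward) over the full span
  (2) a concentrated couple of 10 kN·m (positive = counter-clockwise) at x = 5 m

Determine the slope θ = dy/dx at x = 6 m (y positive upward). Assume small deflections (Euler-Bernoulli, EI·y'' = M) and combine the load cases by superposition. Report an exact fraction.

θ(6) = 3/2000 rad

Load 1 — uniform load w=7 kN/m over full span:
  θ_1 = -wx(L-x)(L-2x)/(12EI) = -7·6·(10-6)·(10-2·6)/(12·20000) = 7/5000 rad
Load 2 — applied couple M₀=10 kN·m at a=5 m (b=L-a=5):
  θ_2 = (R_Ax²/2 - M_Ax - M₀(x-a))/EI  [x>a] with R_A=3/2, M_A=5/2 = ((3/2)·6²/2 - (5/2)·6 - 10·(6-5))/20000 = 1/10000 rad
Superposition: θ = Σ θ_i = 3/2000 rad ≈ 0.001500 rad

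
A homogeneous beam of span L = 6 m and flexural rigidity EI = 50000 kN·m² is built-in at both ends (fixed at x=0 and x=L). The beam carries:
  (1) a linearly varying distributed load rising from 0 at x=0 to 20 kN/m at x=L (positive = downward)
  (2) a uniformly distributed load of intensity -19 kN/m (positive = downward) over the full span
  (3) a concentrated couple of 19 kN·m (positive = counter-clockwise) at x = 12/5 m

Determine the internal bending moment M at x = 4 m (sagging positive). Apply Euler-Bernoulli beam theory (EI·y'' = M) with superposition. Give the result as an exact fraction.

Load 1 — triangular load w₀=20 kN/m (0→w₀ over full span):
  M_1 = 3w₀Lx/20 - w₀L²/30 - w₀x³/(6L) = 3·20·6·4/20 - 20·6²/30 - 20·4³/(6·6) = 112/9 kN·m
Load 2 — uniform load w=-19 kN/m over full span:
  M_2 = wLx/2 - wL²/12 - wx²/2 = (-19)·6·4/2 - (-19)·6²/12 - (-19)·4²/2 = -19 kN·m
Load 3 — applied couple M₀=19 kN·m at a=12/5 m (b=L-a=18/5):
  M_3 = R_Ax - M_A - M₀  [x>a] with R_A=114/25, M_A=57/25 = (114/25)·4 - (57/25) - 19 = -76/25 kN·m
Superposition: M = Σ M_i = -2159/225 kN·m ≈ -9.595556 kN·m

M(4) = -2159/225 kN·m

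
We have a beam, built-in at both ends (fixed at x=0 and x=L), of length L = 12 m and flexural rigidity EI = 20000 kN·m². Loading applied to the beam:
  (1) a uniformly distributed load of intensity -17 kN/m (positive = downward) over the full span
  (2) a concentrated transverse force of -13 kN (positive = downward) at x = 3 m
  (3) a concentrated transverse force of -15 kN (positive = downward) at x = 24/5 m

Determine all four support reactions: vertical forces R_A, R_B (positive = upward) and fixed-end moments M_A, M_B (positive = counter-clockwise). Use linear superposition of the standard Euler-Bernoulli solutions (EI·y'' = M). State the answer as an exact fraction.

R_A = -98151/800 kN, M_A = -100743/400 kN·m, R_B = -87449/800 kN, M_B = 91437/400 kN·m

Load 1 — uniform load w=-17 kN/m over full span:
  R_A = wL/2 = (-17)·12/2 = -102 kN
  M_A = wL²/12 = (-17)·12²/12 = -204 kN·m
  R_B = wL/2 = (-17)·12/2 = -102 kN
  M_B = -wL²/12 = -(-17)·12²/12 = 204 kN·m
Load 2 — point force P=-13 kN at a=3 m (b=L-a=9):
  R_A = Pb²(3a+b)/L³ = (-13)·9²·(3·3+9)/12³ = -351/32 kN
  M_A = Pab²/L² = (-13)·3·9²/12² = -351/16 kN·m
  R_B = Pa²(a+3b)/L³ = (-13)·3²·(3+3·9)/12³ = -65/32 kN
  M_B = -Pa²b/L² = -(-13)·3²·9/12² = 117/16 kN·m
Load 3 — point force P=-15 kN at a=24/5 m (b=L-a=36/5):
  R_A = Pb²(3a+b)/L³ = (-15)·(36/5)²·(3·(24/5)+(36/5))/12³ = -243/25 kN
  M_A = Pab²/L² = (-15)·(24/5)·(36/5)²/12² = -648/25 kN·m
  R_B = Pa²(a+3b)/L³ = (-15)·(24/5)²·((24/5)+3·(36/5))/12³ = -132/25 kN
  M_B = -Pa²b/L² = -(-15)·(24/5)²·(36/5)/12² = 432/25 kN·m
Superposition: R_A = -98151/800 kN, M_A = -100743/400 kN·m, R_B = -87449/800 kN, M_B = 91437/400 kN·m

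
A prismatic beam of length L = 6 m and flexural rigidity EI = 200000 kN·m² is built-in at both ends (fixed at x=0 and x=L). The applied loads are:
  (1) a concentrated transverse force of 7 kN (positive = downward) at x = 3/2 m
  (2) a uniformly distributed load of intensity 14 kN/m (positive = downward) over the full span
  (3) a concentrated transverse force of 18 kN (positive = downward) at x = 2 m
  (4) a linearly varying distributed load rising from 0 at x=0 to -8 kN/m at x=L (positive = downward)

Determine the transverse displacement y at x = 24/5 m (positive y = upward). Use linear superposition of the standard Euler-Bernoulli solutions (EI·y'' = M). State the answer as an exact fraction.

y(24/5) = -4669737/50000000000 m

Load 1 — point force P=7 kN at a=3/2 m (b=L-a=9/2):
  y_1 = -Pa²(L-x)²(3bL-(3b+a)(L-x))/(6L³EI)  [x>a] = -7·(3/2)²·(6-(24/5))²·(3·(9/2)·6-(3·(9/2)+(3/2))·(6-(24/5)))/(6·6³·200000) = -441/80000000 m
Load 2 — uniform load w=14 kN/m over full span:
  y_2 = -wx²(L-x)²/(24EI) = -14·(24/5)²·(6-(24/5))²/(24·200000) = -189/1953125 m
Load 3 — point force P=18 kN at a=2 m (b=L-a=4):
  y_3 = -Pa²(L-x)²(3bL-(3b+a)(L-x))/(6L³EI)  [x>a] = -18·2²·(6-(24/5))²·(3·4·6-(3·4+2)·(6-(24/5)))/(6·6³·200000) = -69/3125000 m
Load 4 — triangular load w₀=-8 kN/m (0→w₀ over full span):
  y_4 = -w₀x²(L-x)²(x+2L)/(120LEI) = -(-8)·(24/5)²·(6-(24/5))²·((24/5)+2·6)/(120·6·200000) = 1512/48828125 m
Superposition: y = Σ y_i = -4669737/50000000000 m ≈ -0.000093 m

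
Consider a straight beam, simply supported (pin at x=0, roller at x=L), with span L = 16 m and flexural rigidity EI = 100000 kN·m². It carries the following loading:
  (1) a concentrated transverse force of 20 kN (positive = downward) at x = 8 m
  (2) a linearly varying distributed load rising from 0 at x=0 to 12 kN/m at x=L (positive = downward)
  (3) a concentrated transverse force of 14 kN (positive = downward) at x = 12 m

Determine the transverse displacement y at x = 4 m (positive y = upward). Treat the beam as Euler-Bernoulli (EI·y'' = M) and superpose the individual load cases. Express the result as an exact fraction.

Load 1 — point force P=20 kN at a=8 m (b=L-a=8):
  y_1 = -Pbx(L²-b²-x²)/(6LEI)  [x≤a] = -20·8·4·(16²-8²-4²)/(6·16·100000) = -22/1875 m
Load 2 — triangular load w₀=12 kN/m (0→w₀ over full span):
  y_2 = -w₀x(7L⁴-10L²x²+3x⁴)/(360LEI) = -12·4·(7·16⁴-10·16²·4²+3·4⁴)/(360·16·100000) = -109/3125 m
Load 3 — point force P=14 kN at a=12 m (b=L-a=4):
  y_3 = -Pbx(L²-b²-x²)/(6LEI)  [x≤a] = -14·4·4·(16²-4²-4²)/(6·16·100000) = -49/9375 m
Superposition: y = Σ y_i = -162/3125 m ≈ -0.051840 m

y(4) = -162/3125 m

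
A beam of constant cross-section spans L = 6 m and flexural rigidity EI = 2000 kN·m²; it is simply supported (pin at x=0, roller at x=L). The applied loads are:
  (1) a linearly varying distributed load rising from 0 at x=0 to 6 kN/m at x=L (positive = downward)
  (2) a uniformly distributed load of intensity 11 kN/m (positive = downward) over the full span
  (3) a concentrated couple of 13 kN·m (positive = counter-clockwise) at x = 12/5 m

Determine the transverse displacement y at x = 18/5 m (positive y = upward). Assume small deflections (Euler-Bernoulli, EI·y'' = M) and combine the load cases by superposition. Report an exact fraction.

y(18/5) = -419229/3906250 m

Load 1 — triangular load w₀=6 kN/m (0→w₀ over full span):
  y_1 = -w₀x(7L⁴-10L²x²+3x⁴)/(360LEI) = -6·(18/5)·(7·6⁴-10·6²·(18/5)²+3·(18/5)⁴)/(360·6·2000) = -47952/1953125 m
Load 2 — uniform load w=11 kN/m over full span:
  y_2 = -wx(L³-2Lx²+x³)/(24EI) = -11·(18/5)·(6³-2·6·(18/5)²+(18/5)³)/(24·2000) = -27621/312500 m
Load 3 — applied couple M₀=13 kN·m at a=12/5 m (b=L-a=18/5):
  y_3 = (M₀x³/(6L)-M₀(x-a)²/2+C₁x)/EI  [x>a] with C₁=M₀(3b²-L²)/(6L)=26/25 = (13·(18/5)³/(6·6)-13·((18/5)-(12/5))²/2+(26/25)·(18/5))/2000 = 351/62500 m
Superposition: y = Σ y_i = -419229/3906250 m ≈ -0.107323 m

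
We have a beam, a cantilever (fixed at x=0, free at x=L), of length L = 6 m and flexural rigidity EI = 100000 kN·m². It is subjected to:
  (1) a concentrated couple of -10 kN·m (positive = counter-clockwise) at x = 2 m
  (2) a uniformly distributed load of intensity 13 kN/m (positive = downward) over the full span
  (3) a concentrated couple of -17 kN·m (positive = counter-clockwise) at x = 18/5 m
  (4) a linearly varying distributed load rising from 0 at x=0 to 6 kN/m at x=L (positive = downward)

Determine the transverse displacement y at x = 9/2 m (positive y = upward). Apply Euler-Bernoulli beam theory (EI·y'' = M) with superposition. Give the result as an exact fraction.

y(9/2) = -13523101/640000000 m

Load 1 — applied couple M₀=-10 kN·m at a=2 m (b=L-a=4):
  y_1 = M₀a(2x-a)/(2EI)  [x>a] = (-10)·2·(2·(9/2)-2)/(2·100000) = -7/10000 m
Load 2 — uniform load w=13 kN/m over full span:
  y_2 = -wx²(x²-4Lx+6L²)/(24EI) = -13·(9/2)²·((9/2)²-4·6·(9/2)+6·6²)/(24·100000) = -180063/12800000 m
Load 3 — applied couple M₀=-17 kN·m at a=18/5 m (b=L-a=12/5):
  y_3 = M₀a(2x-a)/(2EI)  [x>a] = (-17)·(18/5)·(2·(9/2)-(18/5))/(2·100000) = -4131/2500000 m
Load 4 — triangular load w₀=6 kN/m (0→w₀ over full span):
  y_4 = (w₀Lx³/12-w₀L²x²/6-w₀x⁵/(120L))/EI = (6·6·(9/2)³/12-6·6²·(9/2)²/6-6·(9/2)⁵/(120·6))/100000 = -602883/128000000 m
Superposition: y = Σ y_i = -13523101/640000000 m ≈ -0.021130 m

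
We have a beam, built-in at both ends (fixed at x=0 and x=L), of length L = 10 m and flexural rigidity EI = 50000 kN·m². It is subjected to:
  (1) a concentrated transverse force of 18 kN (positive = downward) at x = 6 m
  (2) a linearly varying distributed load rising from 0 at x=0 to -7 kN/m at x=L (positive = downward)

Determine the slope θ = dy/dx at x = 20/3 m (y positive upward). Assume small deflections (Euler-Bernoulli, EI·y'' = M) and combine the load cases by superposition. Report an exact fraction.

Load 1 — point force P=18 kN at a=6 m (b=L-a=4):
  θ_1 = Pa²(L-x)(2bL-(3b+a)(L-x))/(2L³EI)  [x>a] = 18·6²·(10-(20/3))·(2·4·10-(3·4+6)·(10-(20/3)))/(2·10³·50000) = 27/62500 rad
Load 2 — triangular load w₀=-7 kN/m (0→w₀ over full span):
  θ_2 = -w₀(2x(L-x)(L-2x)(x+2L)+x²(L-x)²)/(120LEI) = -(-7)·(2·(20/3)·(10-(20/3))·(10-2·(20/3))·((20/3)+2·10)+(20/3)²·(10-(20/3))²)/(120·10·50000) = -49/121500 rad
Superposition: θ = Σ θ_i = 109/3796875 rad ≈ 0.000029 rad

θ(20/3) = 109/3796875 rad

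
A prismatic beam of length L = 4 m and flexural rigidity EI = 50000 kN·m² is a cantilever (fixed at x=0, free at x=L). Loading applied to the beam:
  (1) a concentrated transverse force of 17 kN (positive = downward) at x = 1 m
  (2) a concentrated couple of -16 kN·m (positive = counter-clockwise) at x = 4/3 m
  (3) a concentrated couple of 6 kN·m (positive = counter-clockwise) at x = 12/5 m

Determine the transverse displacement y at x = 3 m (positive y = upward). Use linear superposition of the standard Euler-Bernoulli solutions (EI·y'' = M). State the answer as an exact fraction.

Load 1 — point force P=17 kN at a=1 m (b=L-a=3):
  y_1 = -Pa²(3x-a)/(6EI)  [x>a] = -17·1²·(3·3-1)/(6·50000) = -17/37500 m
Load 2 — applied couple M₀=-16 kN·m at a=4/3 m (b=L-a=8/3):
  y_2 = M₀a(2x-a)/(2EI)  [x>a] = (-16)·(4/3)·(2·3-(4/3))/(2·50000) = -28/28125 m
Load 3 — applied couple M₀=6 kN·m at a=12/5 m (b=L-a=8/5):
  y_3 = M₀a(2x-a)/(2EI)  [x>a] = 6·(12/5)·(2·3-(12/5))/(2·50000) = 81/156250 m
Superposition: y = Σ y_i = -2617/2812500 m ≈ -0.000930 m

y(3) = -2617/2812500 m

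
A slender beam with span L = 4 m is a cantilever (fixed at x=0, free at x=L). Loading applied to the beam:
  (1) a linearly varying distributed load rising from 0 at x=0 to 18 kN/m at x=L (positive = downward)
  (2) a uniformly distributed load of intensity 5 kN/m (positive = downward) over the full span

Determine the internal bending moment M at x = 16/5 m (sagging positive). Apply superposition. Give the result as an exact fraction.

M(16/5) = -872/125 kN·m

Load 1 — triangular load w₀=18 kN/m (0→w₀ over full span):
  M_1 = w₀Lx/2 - w₀L²/3 - w₀x³/(6L) = 18·4·(16/5)/2 - 18·4²/3 - 18·(16/5)³/(6·4) = -672/125 kN·m
Load 2 — uniform load w=5 kN/m over full span:
  M_2 = -w(L-x)²/2 = -5·(4-(16/5))²/2 = -8/5 kN·m
Superposition: M = Σ M_i = -872/125 kN·m ≈ -6.976000 kN·m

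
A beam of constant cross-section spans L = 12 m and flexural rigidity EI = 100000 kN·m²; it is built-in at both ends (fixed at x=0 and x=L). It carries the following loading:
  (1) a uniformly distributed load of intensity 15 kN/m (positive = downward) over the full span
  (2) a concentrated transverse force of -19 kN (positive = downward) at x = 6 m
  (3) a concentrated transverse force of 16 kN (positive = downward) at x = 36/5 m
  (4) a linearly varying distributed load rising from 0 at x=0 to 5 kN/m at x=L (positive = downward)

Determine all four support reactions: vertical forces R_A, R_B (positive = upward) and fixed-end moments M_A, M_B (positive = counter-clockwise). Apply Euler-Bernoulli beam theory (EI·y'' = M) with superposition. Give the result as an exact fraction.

R_A = 23783/250 kN, M_A = 48483/250 kN·m, R_B = 27967/250 kN, M_B = -53787/250 kN·m

Load 1 — uniform load w=15 kN/m over full span:
  R_A = wL/2 = 15·12/2 = 90 kN
  M_A = wL²/12 = 15·12²/12 = 180 kN·m
  R_B = wL/2 = 15·12/2 = 90 kN
  M_B = -wL²/12 = -15·12²/12 = -180 kN·m
Load 2 — point force P=-19 kN at a=6 m (b=L-a=6):
  R_A = Pb²(3a+b)/L³ = (-19)·6²·(3·6+6)/12³ = -19/2 kN
  M_A = Pab²/L² = (-19)·6·6²/12² = -57/2 kN·m
  R_B = Pa²(a+3b)/L³ = (-19)·6²·(6+3·6)/12³ = -19/2 kN
  M_B = -Pa²b/L² = -(-19)·6²·6/12² = 57/2 kN·m
Load 3 — point force P=16 kN at a=36/5 m (b=L-a=24/5):
  R_A = Pb²(3a+b)/L³ = 16·(24/5)²·(3·(36/5)+(24/5))/12³ = 704/125 kN
  M_A = Pab²/L² = 16·(36/5)·(24/5)²/12² = 2304/125 kN·m
  R_B = Pa²(a+3b)/L³ = 16·(36/5)²·((36/5)+3·(24/5))/12³ = 1296/125 kN
  M_B = -Pa²b/L² = -16·(36/5)²·(24/5)/12² = -3456/125 kN·m
Load 4 — triangular load w₀=5 kN/m (0→w₀ over full span):
  R_A = 3w₀L/20 = 3·5·12/20 = 9 kN
  M_A = w₀L²/30 = 5·12²/30 = 24 kN·m
  R_B = 7w₀L/20 = 7·5·12/20 = 21 kN
  M_B = -w₀L²/20 = -5·12²/20 = -36 kN·m
Superposition: R_A = 23783/250 kN, M_A = 48483/250 kN·m, R_B = 27967/250 kN, M_B = -53787/250 kN·m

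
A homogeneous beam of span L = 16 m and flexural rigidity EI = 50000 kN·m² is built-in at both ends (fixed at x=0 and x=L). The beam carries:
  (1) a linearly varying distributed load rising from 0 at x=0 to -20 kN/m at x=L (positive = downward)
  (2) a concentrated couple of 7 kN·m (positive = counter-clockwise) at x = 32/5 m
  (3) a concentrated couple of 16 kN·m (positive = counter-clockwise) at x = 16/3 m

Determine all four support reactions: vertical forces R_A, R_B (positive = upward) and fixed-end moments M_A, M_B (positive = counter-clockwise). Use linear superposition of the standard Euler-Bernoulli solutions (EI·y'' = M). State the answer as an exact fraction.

Load 1 — triangular load w₀=-20 kN/m (0→w₀ over full span):
  R_A = 3w₀L/20 = 3·(-20)·16/20 = -48 kN
  M_A = w₀L²/30 = (-20)·16²/30 = -512/3 kN·m
  R_B = 7w₀L/20 = 7·(-20)·16/20 = -112 kN
  M_B = -w₀L²/20 = -(-20)·16²/20 = 256 kN·m
Load 2 — applied couple M₀=7 kN·m at a=32/5 m (b=L-a=48/5):
  R_A = 6M₀ab/L³ = 6·7·(32/5)·(48/5)/16³ = 63/100 kN
  M_A = M₀b(2a-b)/L² = 7·(48/5)·(2·(32/5)-(48/5))/16² = 21/25 kN·m
  R_B = -6M₀ab/L³ = -6·7·(32/5)·(48/5)/16³ = -63/100 kN
  M_B = M₀a(2b-a)/L² = 7·(32/5)·(2·(48/5)-(32/5))/16² = 56/25 kN·m
Load 3 — applied couple M₀=16 kN·m at a=16/3 m (b=L-a=32/3):
  R_A = 6M₀ab/L³ = 6·16·(16/3)·(32/3)/16³ = 4/3 kN
  M_A = M₀b(2a-b)/L² = 16·(32/3)·(2·(16/3)-(32/3))/16² = 0 kN·m
  R_B = -6M₀ab/L³ = -6·16·(16/3)·(32/3)/16³ = -4/3 kN
  M_B = M₀a(2b-a)/L² = 16·(16/3)·(2·(32/3)-(16/3))/16² = 16/3 kN·m
Superposition: R_A = -13811/300 kN, M_A = -12737/75 kN·m, R_B = -34189/300 kN, M_B = 19768/75 kN·m

R_A = -13811/300 kN, M_A = -12737/75 kN·m, R_B = -34189/300 kN, M_B = 19768/75 kN·m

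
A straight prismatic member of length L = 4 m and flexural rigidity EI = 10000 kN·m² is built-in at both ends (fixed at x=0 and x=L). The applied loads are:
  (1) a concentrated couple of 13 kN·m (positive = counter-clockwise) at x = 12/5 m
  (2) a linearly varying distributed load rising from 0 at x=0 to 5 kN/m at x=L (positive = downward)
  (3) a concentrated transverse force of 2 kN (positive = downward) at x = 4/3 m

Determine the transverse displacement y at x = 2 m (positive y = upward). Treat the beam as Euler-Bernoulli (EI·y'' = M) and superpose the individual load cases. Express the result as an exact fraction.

y(2) = -8587/20250000 m

Load 1 — applied couple M₀=13 kN·m at a=12/5 m (b=L-a=8/5):
  y_1 = (R_Ax³/6 - M_Ax²/2)/EI  [x≤a] with R_A=117/25, M_A=104/25 = ((117/25)·2³/6 - (104/25)·2²/2)/10000 = -13/62500 m
Load 2 — triangular load w₀=5 kN/m (0→w₀ over full span):
  y_2 = -w₀x²(L-x)²(x+2L)/(120LEI) = -5·2²·(4-2)²·(2+2·4)/(120·4·10000) = -1/6000 m
Load 3 — point force P=2 kN at a=4/3 m (b=L-a=8/3):
  y_3 = -Pa²(L-x)²(3bL-(3b+a)(L-x))/(6L³EI)  [x>a] = -2·(4/3)²·(4-2)²·(3·(8/3)·4-(3·(8/3)+(4/3))·(4-2))/(6·4³·10000) = -1/20250 m
Superposition: y = Σ y_i = -8587/20250000 m ≈ -0.000424 m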